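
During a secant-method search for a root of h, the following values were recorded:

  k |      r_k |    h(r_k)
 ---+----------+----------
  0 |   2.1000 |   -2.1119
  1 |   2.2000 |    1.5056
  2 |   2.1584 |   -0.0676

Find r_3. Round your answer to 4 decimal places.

2.1602

r_3 = 2.1584 − (-0.0676)·(2.1584 − 2.2000) / (-0.0676 − 1.5056)
   = 2.1584 − (0.002812)/(-1.573200) = 2.160188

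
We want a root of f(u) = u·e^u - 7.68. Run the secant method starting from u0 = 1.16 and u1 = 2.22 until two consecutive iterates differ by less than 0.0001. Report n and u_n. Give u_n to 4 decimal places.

n = 7, u_n = 1.5807

f(1.16) = -3.979677, f(2.22) = 12.760275
u2 = 2.220000 − 12.760275·(1.060000)/(16.739952) = 1.411999;  |Δ| = 0.808001
f(1.411999) = -1.884938
u3 = 1.411999 − (-1.884938)·(-0.808001)/(-14.645213) = 1.515995;  |Δ| = 0.103995
f(1.515995) = -0.776239
u4 = 1.515995 − (-0.776239)·(0.103995)/(1.108699) = 1.588805;  |Δ| = 0.072811
f(1.588805) = 0.101799
u5 = 1.588805 − 0.101799·(0.072811)/(0.878039) = 1.580364;  |Δ| = 0.008442
f(1.580364) = -0.004614
u6 = 1.580364 − (-0.004614)·(-0.008442)/(-0.106413) = 1.580730;  |Δ| = 0.000366
f(1.580730) = -0.000026
u7 = 1.580730 − (-0.000026)·(0.000366)/(0.004588) = 1.580732;  |Δ| = 0.000002
|u7 − u6| = 0.000002 < 0.0001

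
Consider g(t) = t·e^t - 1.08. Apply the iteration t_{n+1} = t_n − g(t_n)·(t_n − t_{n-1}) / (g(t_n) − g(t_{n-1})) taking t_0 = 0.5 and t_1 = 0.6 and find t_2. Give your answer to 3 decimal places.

0.595

g(0.5) = -0.25564, g(0.6) = 0.01327
t_2 = 0.60000 − 0.01327·(0.60000 − 0.50000) / (0.01327 − (-0.25564)) = 0.60000 − (0.00133)/(0.26891) = 0.59506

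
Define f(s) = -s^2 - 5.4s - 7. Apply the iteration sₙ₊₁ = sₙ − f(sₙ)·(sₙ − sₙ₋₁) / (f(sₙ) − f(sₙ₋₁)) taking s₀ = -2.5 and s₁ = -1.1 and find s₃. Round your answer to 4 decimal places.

-2.2708

f(-2.5) = 0.250000, f(-1.1) = -2.270000
s₂ = -1.100000 − (-2.270000)·(-1.100000 − (-2.500000)) / (-2.270000 − 0.250000) = -1.100000 − (-3.178000)/(-2.520000) = -2.361111
f(-2.361111) = 0.175154
s₃ = -2.361111 − 0.175154·(-2.361111 − (-1.100000)) / (0.175154 − (-2.270000)) = -2.361111 − (-0.220889)/(2.445154) = -2.270774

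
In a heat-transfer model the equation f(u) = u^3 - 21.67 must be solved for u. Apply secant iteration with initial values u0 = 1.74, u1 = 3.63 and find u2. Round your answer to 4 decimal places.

f(1.74) = -16.401976, f(3.63) = 26.162147
u2 = 3.630000 − 26.162147·(3.630000 − 1.740000) / (26.162147 − (-16.401976)) = 3.630000 − (49.446458)/(42.564123) = 2.468307

2.4683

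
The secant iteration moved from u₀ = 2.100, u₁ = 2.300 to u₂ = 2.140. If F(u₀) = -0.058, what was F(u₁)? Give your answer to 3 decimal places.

The secant line through (2.100, -0.058) and (2.300, F(u₁)) crosses zero at u₂ = 2.140.
So (2.100, -0.058), (2.300, F(u₁)), (2.140, 0) are collinear:
F(u₁) = -0.058 · (2.300 − 2.140) / (2.100 − 2.140) = -0.058 · (0.16000)/(-0.04000) = 0.23200

0.232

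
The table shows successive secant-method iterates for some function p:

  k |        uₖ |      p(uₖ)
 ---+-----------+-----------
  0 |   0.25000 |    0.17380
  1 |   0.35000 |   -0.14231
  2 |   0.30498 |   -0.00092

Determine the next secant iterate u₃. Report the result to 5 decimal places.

0.30469

u₃ = 0.30498 − (-0.00092)·(0.30498 − 0.35000) / (-0.00092 − (-0.14231))
   = 0.30498 − (0.0000414)/(0.1413900) = 0.3046871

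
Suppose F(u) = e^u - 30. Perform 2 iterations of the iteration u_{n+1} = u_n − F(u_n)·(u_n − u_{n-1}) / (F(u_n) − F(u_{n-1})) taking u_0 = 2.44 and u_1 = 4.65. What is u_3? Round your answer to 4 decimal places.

F(2.44) = -18.526959, F(4.65) = 74.584986
u_2 = 4.650000 − 74.584986·(4.650000 − 2.440000) / (74.584986 − (-18.526959)) = 4.650000 − (164.832818)/(93.111945) = 2.879735
F(2.879735) = -12.190447
u_3 = 2.879735 − (-12.190447)·(2.879735 − 4.650000) / (-12.190447 − 74.584986) = 2.879735 − (21.580322)/(-86.775433) = 3.128427

3.1284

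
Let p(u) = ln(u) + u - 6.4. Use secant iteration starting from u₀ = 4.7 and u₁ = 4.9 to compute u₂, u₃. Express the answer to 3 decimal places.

p(4.7) = -0.15244, p(4.9) = 0.08924
u₂ = 4.90000 − 0.08924·(4.90000 − 4.70000) / (0.08924 − (-0.15244)) = 4.90000 − (0.01785)/(0.24167) = 4.82615
p(4.82615) = 0.00020
u₃ = 4.82615 − 0.00020·(4.82615 − 4.90000) / (0.00020 − 0.08924) = 4.82615 − (-0.00001)/(-0.08903) = 4.82598

4.826, 4.826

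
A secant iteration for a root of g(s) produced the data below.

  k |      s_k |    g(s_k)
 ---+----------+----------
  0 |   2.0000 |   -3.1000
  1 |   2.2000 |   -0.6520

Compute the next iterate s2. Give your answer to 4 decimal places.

s2 = 2.2000 − (-0.6520)·(2.2000 − 2.0000) / (-0.6520 − (-3.1000))
   = 2.2000 − (-0.130400)/(2.448000) = 2.253268

2.2533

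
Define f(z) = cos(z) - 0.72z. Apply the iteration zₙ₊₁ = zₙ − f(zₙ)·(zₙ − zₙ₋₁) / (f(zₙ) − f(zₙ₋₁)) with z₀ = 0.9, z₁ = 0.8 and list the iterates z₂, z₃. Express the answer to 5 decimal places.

0.88206, 0.88239

f(0.9) = -0.0263900, f(0.8) = 0.1207067
z₂ = 0.8000000 − 0.1207067·(0.8000000 − 0.9000000) / (0.1207067 − (-0.0263900)) = 0.8000000 − (-0.0120707)/(0.1470967) = 0.8820594
f(0.8820594) = 0.0004798
z₃ = 0.8820594 − 0.0004798·(0.8820594 − 0.8000000) / (0.0004798 − 0.1207067) = 0.8820594 − (0.0000394)/(-0.1202269) = 0.8823869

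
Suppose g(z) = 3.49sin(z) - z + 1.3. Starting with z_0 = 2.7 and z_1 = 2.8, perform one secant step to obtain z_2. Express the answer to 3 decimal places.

2.722

g(2.7) = 0.09156, g(2.8) = -0.33089
z_2 = 2.80000 − (-0.33089)·(2.80000 − 2.70000) / (-0.33089 − 0.09156) = 2.80000 − (-0.03309)/(-0.42245) = 2.72167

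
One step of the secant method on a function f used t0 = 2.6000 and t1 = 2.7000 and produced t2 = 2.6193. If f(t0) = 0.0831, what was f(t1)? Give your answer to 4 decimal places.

-0.3475

The secant line through (2.6000, 0.0831) and (2.7000, f(t1)) crosses zero at t2 = 2.6193.
So (2.6000, 0.0831), (2.7000, f(t1)), (2.6193, 0) are collinear:
f(t1) = 0.0831 · (2.7000 − 2.6193) / (2.6000 − 2.6193) = 0.0831 · (0.080700)/(-0.019300) = -0.347470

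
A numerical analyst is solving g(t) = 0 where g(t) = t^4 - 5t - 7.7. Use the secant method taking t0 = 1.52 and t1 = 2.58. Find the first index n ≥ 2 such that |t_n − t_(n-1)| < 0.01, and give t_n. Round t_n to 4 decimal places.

g(1.52) = -9.962052, g(2.58) = 23.707661
t2 = 2.580000 − 23.707661·(1.060000)/(33.669713) = 1.833628;  |Δ| = 0.746372
g(1.833628) = -5.563801
t3 = 1.833628 − (-5.563801)·(-0.746372)/(-29.271462) = 1.975496;  |Δ| = 0.141867
g(1.975496) = -2.347324
t4 = 1.975496 − (-2.347324)·(0.141867)/(3.216477) = 2.079028;  |Δ| = 0.103532
g(2.079028) = 0.587625
t5 = 2.079028 − 0.587625·(0.103532)/(2.934950) = 2.058299;  |Δ| = 0.020729
g(2.058299) = -0.042763
t6 = 2.058299 − (-0.042763)·(-0.020729)/(-0.630388) = 2.059705;  |Δ| = 0.001406
|t6 − t5| = 0.001406 < 0.01

n = 6, t_n = 2.0597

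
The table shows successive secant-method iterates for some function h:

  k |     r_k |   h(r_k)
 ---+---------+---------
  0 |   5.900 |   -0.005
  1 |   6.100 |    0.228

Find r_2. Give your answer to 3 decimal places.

5.904

r_2 = 6.100 − 0.228·(6.100 − 5.900) / (0.228 − (-0.005))
   = 6.100 − (0.04560)/(0.23300) = 5.90429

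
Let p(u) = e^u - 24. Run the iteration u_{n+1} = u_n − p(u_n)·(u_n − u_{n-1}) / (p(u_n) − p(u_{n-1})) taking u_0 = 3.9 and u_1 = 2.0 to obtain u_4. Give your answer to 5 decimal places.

3.10725

p(3.9) = 25.4024491, p(2.0) = -16.6109439
u_2 = 2.0000000 − (-16.6109439)·(2.0000000 − 3.9000000) / (-16.6109439 − 25.4024491) = 2.0000000 − (31.5607934)/(-42.0133930) = 2.7512079
p(2.7512079) = -8.3384617
u_3 = 2.7512079 − (-8.3384617)·(2.7512079 − 2.0000000) / (-8.3384617 − (-16.6109439)) = 2.7512079 − (-6.2639184)/(8.2724822) = 3.5084073
p(3.5084073) = 9.3950372
u_4 = 3.5084073 − 9.3950372·(3.5084073 − 2.7512079) / (9.3950372 − (-8.3384617)) = 3.5084073 − (7.1139164)/(17.7334990) = 3.1072503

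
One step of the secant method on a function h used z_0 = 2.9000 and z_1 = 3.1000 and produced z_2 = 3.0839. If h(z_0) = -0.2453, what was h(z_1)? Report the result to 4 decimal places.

0.0215

The secant line through (2.9000, -0.2453) and (3.1000, h(z_1)) crosses zero at z_2 = 3.0839.
So (2.9000, -0.2453), (3.1000, h(z_1)), (3.0839, 0) are collinear:
h(z_1) = -0.2453 · (3.1000 − 3.0839) / (2.9000 − 3.0839) = -0.2453 · (0.016100)/(-0.183900) = 0.021475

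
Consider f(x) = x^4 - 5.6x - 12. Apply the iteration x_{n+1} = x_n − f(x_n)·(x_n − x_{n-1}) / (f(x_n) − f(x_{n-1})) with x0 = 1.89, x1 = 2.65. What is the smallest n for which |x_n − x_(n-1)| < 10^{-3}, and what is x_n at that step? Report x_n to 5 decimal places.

f(1.89) = -9.8241016, f(2.65) = 22.4755062
x2 = 2.6500000 − 22.4755062·(0.7600000)/(32.2996078) = 2.1211581;  |Δ| = 0.5288419
f(2.1211581) = -3.6346785
x3 = 2.1211581 − (-3.6346785)·(-0.5288419)/(-26.1101847) = 2.1947758;  |Δ| = 0.0736176
f(2.1947758) = -1.0868632
x4 = 2.1947758 − (-1.0868632)·(0.0736176)/(2.5478153) = 2.2261801;  |Δ| = 0.0314043
f(2.2261801) = 0.0941148
x5 = 2.2261801 − 0.0941148·(0.0314043)/(1.1809780) = 2.2236774;  |Δ| = 0.0025027
f(2.2236774) = -0.0021290
x6 = 2.2236774 − (-0.0021290)·(-0.0025027)/(-0.0962438) = 2.2237327;  |Δ| = 0.0000554
|x6 − x5| = 0.0000554 < 10^{-3}

n = 6, x_n = 2.22373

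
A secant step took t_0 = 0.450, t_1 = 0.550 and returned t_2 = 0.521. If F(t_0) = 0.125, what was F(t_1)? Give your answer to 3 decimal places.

-0.051

The secant line through (0.450, 0.125) and (0.550, F(t_1)) crosses zero at t_2 = 0.521.
So (0.450, 0.125), (0.550, F(t_1)), (0.521, 0) are collinear:
F(t_1) = 0.125 · (0.550 − 0.521) / (0.450 − 0.521) = 0.125 · (0.02900)/(-0.07100) = -0.05106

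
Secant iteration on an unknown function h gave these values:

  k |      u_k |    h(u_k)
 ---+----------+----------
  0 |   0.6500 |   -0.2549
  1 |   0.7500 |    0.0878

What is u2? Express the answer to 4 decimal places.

u2 = 0.7500 − 0.0878·(0.7500 − 0.6500) / (0.0878 − (-0.2549))
   = 0.7500 − (0.008780)/(0.342700) = 0.724380

0.7244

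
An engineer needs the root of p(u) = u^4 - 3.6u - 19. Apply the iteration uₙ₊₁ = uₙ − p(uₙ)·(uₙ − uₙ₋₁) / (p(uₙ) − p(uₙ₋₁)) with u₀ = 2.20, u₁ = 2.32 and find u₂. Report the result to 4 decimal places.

2.2820

p(2.20) = -3.494400, p(2.32) = 1.618230
u₂ = 2.320000 − 1.618230·(2.320000 − 2.200000) / (1.618230 − (-3.494400)) = 2.320000 − (0.194188)/(5.112630) = 2.282018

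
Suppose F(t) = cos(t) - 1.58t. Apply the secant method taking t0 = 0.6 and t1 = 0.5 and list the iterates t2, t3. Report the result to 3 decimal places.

F(0.6) = -0.12266, F(0.5) = 0.08758
t2 = 0.50000 − 0.08758·(0.50000 − 0.60000) / (0.08758 − (-0.12266)) = 0.50000 − (-0.00876)/(0.21025) = 0.54166
F(0.54166) = 0.00104
t3 = 0.54166 − 0.00104·(0.54166 − 0.50000) / (0.00104 − 0.08758) = 0.54166 − (0.00004)/(-0.08655) = 0.54216

0.542, 0.542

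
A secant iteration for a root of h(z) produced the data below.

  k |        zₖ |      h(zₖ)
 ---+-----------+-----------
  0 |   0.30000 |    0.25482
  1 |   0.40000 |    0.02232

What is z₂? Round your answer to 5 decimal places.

0.40960

z₂ = 0.40000 − 0.02232·(0.40000 − 0.30000) / (0.02232 − 0.25482)
   = 0.40000 − (0.0022320)/(-0.2325000) = 0.4096000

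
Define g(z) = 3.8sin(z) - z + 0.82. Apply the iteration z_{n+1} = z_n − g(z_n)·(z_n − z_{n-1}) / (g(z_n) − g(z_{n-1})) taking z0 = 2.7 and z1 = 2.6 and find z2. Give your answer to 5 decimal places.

2.64114

g(2.7) = -0.2559565, g(2.6) = 0.1789052
z2 = 2.6000000 − 0.1789052·(2.6000000 − 2.7000000) / (0.1789052 − (-0.2559565)) = 2.6000000 − (-0.0178905)/(0.4348617) = 2.6411407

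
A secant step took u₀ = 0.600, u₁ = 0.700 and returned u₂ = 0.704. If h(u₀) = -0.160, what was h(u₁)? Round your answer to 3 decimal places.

-0.006

The secant line through (0.600, -0.160) and (0.700, h(u₁)) crosses zero at u₂ = 0.704.
So (0.600, -0.160), (0.700, h(u₁)), (0.704, 0) are collinear:
h(u₁) = -0.160 · (0.700 − 0.704) / (0.600 − 0.704) = -0.160 · (-0.00400)/(-0.10400) = -0.00615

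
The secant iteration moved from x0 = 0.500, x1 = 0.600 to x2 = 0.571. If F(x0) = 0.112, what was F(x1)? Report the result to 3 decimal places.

-0.046

The secant line through (0.500, 0.112) and (0.600, F(x1)) crosses zero at x2 = 0.571.
So (0.500, 0.112), (0.600, F(x1)), (0.571, 0) are collinear:
F(x1) = 0.112 · (0.600 − 0.571) / (0.500 − 0.571) = 0.112 · (0.02900)/(-0.07100) = -0.04575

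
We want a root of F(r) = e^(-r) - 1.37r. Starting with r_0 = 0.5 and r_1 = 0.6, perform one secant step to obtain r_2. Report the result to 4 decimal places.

0.4597

F(0.5) = -0.078469, F(0.6) = -0.273188
r_2 = 0.600000 − (-0.273188)·(0.600000 − 0.500000) / (-0.273188 − (-0.078469)) = 0.600000 − (-0.027319)/(-0.194719) = 0.459701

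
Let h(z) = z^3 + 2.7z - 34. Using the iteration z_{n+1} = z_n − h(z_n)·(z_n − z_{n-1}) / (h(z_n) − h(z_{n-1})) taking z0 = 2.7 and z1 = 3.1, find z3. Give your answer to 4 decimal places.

h(2.7) = -7.027000, h(3.1) = 4.161000
z2 = 3.100000 − 4.161000·(3.100000 − 2.700000) / (4.161000 − (-7.027000)) = 3.100000 − (1.664400)/(11.188000) = 2.951233
h(2.951233) = -0.327079
z3 = 2.951233 − (-0.327079)·(2.951233 − 3.100000) / (-0.327079 − 4.161000) = 2.951233 − (0.048658)/(-4.488079) = 2.962075

2.9621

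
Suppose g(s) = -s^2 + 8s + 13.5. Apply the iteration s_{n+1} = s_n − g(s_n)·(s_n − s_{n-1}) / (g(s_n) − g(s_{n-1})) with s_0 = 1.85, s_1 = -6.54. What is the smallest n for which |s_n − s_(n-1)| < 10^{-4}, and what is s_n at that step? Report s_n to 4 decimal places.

g(1.85) = 24.877500, g(-6.54) = -81.591600
s_2 = -6.540000 − (-81.591600)·(-8.390000)/(-106.469100) = -0.110402;  |Δ| = 6.429598
g(-0.110402) = 12.604596
s_3 = -0.110402 − 12.604596·(6.429598)/(94.196196) = -0.970760;  |Δ| = 0.860358
g(-0.970760) = 4.791542
s_4 = -0.970760 − 4.791542·(-0.860358)/(-7.813054) = -1.498396;  |Δ| = 0.527635
g(-1.498396) = -0.732355
s_5 = -1.498396 − (-0.732355)·(-0.527635)/(-5.523897) = -1.428442;  |Δ| = 0.069954
g(-1.428442) = 0.032016
s_6 = -1.428442 − 0.032016·(0.069954)/(0.764371) = -1.431372;  |Δ| = 0.002930
g(-1.431372) = 0.000196
s_7 = -1.431372 − 0.000196·(-0.002930)/(-0.031820) = -1.431390;  |Δ| = 0.000018
|s_7 − s_6| = 0.000018 < 10^{-4}

n = 7, s_n = -1.4314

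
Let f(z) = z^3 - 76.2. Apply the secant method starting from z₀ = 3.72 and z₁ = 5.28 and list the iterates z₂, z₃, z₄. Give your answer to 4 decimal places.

f(3.72) = -24.721152, f(5.28) = 70.997952
z₂ = 5.280000 − 70.997952·(5.280000 − 3.720000) / (70.997952 − (-24.721152)) = 5.280000 − (110.756805)/(95.719104) = 4.122898
f(4.122898) = -6.117813
z₃ = 4.122898 − (-6.117813)·(4.122898 − 5.280000) / (-6.117813 − 70.997952) = 4.122898 − (7.078936)/(-77.115765) = 4.214694
f(4.214694) = -1.331679
z₄ = 4.214694 − (-1.331679)·(4.214694 − 4.122898) / (-1.331679 − (-6.117813)) = 4.214694 − (-0.122243)/(4.786134) = 4.240235

4.1229, 4.2147, 4.2402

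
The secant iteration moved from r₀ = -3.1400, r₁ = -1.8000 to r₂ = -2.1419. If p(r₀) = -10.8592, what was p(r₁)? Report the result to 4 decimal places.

3.7198

The secant line through (-3.1400, -10.8592) and (-1.8000, p(r₁)) crosses zero at r₂ = -2.1419.
So (-3.1400, -10.8592), (-1.8000, p(r₁)), (-2.1419, 0) are collinear:
p(r₁) = -10.8592 · (-1.8000 − (-2.1419)) / (-3.1400 − (-2.1419)) = -10.8592 · (0.341900)/(-0.998100) = 3.719828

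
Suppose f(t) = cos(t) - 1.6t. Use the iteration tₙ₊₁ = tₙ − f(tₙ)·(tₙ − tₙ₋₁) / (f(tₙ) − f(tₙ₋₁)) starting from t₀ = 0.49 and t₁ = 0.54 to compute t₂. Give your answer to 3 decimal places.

f(0.49) = 0.09833, f(0.54) = -0.00629
t₂ = 0.54000 − (-0.00629)·(0.54000 − 0.49000) / (-0.00629 − 0.09833) = 0.54000 − (-0.00031)/(-0.10462) = 0.53699

0.537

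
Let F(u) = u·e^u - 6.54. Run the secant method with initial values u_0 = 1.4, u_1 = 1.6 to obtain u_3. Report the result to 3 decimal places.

F(1.4) = -0.86272, F(1.6) = 1.38485
u_2 = 1.60000 − 1.38485·(1.60000 − 1.40000) / (1.38485 − (-0.86272)) = 1.60000 − (0.27697)/(2.24757) = 1.47677
F(1.47677) = -0.07356
u_3 = 1.47677 − (-0.07356)·(1.47677 − 1.60000) / (-0.07356 − 1.38485) = 1.47677 − (0.00906)/(-1.45841) = 1.48298

1.483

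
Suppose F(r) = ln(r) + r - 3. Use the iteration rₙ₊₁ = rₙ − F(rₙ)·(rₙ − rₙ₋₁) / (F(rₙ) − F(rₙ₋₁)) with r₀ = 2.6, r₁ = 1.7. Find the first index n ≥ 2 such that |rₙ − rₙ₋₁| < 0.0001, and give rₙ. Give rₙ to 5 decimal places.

n = 5, rₙ = 2.20794

F(2.6) = 0.5555114, F(1.7) = -0.7693717
r₂ = 1.7000000 − (-0.7693717)·(-0.9000000)/(-1.3248832) = 2.2226382;  |Δ| = 0.5226382
F(2.2226382) = 0.0213331
r₃ = 2.2226382 − 0.0213331·(0.5226382)/(0.7907048) = 2.2085375;  |Δ| = 0.0141007
F(2.2085375) = 0.0008681
r₄ = 2.2085375 − 0.0008681·(-0.0141007)/(-0.0204650) = 2.2079394;  |Δ| = 0.0005981
F(2.2079394) = -0.0000009
r₅ = 2.2079394 − (-0.0000009)·(-0.0005981)/(-0.0008690) = 2.2079400;  |Δ| = 0.0000006
|r₅ − r₄| = 0.0000006 < 0.0001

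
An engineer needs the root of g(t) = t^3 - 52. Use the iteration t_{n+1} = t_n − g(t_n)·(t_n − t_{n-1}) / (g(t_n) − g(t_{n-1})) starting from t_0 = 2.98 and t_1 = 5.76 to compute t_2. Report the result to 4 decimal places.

3.4112

g(2.98) = -25.536408, g(5.76) = 139.102976
t_2 = 5.760000 − 139.102976·(5.760000 − 2.980000) / (139.102976 − (-25.536408)) = 5.760000 − (386.706273)/(164.639384) = 3.411192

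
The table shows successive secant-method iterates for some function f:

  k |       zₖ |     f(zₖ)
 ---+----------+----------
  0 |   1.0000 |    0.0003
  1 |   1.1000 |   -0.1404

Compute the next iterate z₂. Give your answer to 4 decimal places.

z₂ = 1.1000 − (-0.1404)·(1.1000 − 1.0000) / (-0.1404 − 0.0003)
   = 1.1000 − (-0.014040)/(-0.140700) = 1.000213

1.0002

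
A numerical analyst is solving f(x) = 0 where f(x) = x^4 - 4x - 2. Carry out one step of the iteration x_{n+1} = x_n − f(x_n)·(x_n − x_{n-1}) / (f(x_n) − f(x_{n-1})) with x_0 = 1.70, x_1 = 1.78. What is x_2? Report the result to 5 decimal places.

f(1.70) = -0.4479000, f(1.78) = 0.9187586
x_2 = 1.7800000 − 0.9187586·(1.7800000 − 1.7000000) / (0.9187586 − (-0.4479000)) = 1.7800000 − (0.0735007)/(1.3666586) = 1.7262187

1.72622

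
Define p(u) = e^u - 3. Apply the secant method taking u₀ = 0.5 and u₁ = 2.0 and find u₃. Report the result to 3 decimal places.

p(0.5) = -1.35128, p(2.0) = 4.38906
u₂ = 2.00000 − 4.38906·(2.00000 − 0.50000) / (4.38906 − (-1.35128)) = 2.00000 − (6.58358)/(5.74033) = 0.85310
p(0.85310) = -0.65309
u₃ = 0.85310 − (-0.65309)·(0.85310 − 2.00000) / (-0.65309 − 4.38906) = 0.85310 − (0.74902)/(-5.04214) = 1.00165

1.002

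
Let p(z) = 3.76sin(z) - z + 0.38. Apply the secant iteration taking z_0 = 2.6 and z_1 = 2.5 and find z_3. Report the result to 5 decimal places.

2.53218

p(2.6) = -0.2817148, p(2.5) = 0.1302553
z_2 = 2.5000000 − 0.1302553·(2.5000000 − 2.6000000) / (0.1302553 − (-0.2817148)) = 2.5000000 − (-0.0130255)/(0.4119701) = 2.5316176
p(2.5316176) = 0.0022870
z_3 = 2.5316176 − 0.0022870·(2.5316176 − 2.5000000) / (0.0022870 − 0.1302553) = 2.5316176 − (0.0000723)/(-0.1279683) = 2.5321827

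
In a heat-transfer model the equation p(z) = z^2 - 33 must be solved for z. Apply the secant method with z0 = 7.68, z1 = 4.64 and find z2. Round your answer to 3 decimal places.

5.571

p(7.68) = 25.98240, p(4.64) = -11.47040
z2 = 4.64000 − (-11.47040)·(4.64000 − 7.68000) / (-11.47040 − 25.98240) = 4.64000 − (34.87002)/(-37.45280) = 5.57104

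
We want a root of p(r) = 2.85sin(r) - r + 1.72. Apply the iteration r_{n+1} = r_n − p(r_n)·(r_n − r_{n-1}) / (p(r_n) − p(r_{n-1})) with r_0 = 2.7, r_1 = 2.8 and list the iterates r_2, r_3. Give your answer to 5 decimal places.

p(2.7) = 0.2380327, p(2.8) = -0.1252838
r_2 = 2.8000000 − (-0.1252838)·(2.8000000 − 2.7000000) / (-0.1252838 − 0.2380327) = 2.8000000 − (-0.0125284)/(-0.3633164) = 2.7655166
p(2.7655166) = 0.0012131
r_3 = 2.7655166 − 0.0012131·(2.7655166 − 2.8000000) / (0.0012131 − (-0.1252838)) = 2.7655166 − (-0.0000418)/(0.1264968) = 2.7658473

2.76552, 2.76585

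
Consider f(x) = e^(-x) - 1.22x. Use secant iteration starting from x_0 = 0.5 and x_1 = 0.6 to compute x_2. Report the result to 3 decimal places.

0.498

f(0.5) = -0.00347, f(0.6) = -0.18319
x_2 = 0.60000 − (-0.18319)·(0.60000 − 0.50000) / (-0.18319 − (-0.00347)) = 0.60000 − (-0.01832)/(-0.17972) = 0.49807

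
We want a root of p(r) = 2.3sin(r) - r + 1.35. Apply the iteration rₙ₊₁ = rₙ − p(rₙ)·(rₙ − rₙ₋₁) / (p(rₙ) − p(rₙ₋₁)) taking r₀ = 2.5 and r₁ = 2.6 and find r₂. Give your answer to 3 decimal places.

p(2.5) = 0.22649, p(2.6) = -0.06435
r₂ = 2.60000 − (-0.06435)·(2.60000 − 2.50000) / (-0.06435 − 0.22649) = 2.60000 − (-0.00643)/(-0.29083) = 2.57787

2.578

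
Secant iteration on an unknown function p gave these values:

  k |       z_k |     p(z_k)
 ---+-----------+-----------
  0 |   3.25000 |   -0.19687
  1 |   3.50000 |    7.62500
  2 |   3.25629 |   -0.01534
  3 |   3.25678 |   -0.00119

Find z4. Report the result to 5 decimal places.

3.25682

z4 = 3.25678 − (-0.00119)·(3.25678 − 3.25629) / (-0.00119 − (-0.01534))
   = 3.25678 − (-0.0000006)/(0.0141500) = 3.2568212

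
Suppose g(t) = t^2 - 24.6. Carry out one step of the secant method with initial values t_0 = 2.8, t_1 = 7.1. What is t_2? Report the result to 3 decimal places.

g(2.8) = -16.76000, g(7.1) = 25.81000
t_2 = 7.10000 − 25.81000·(7.10000 − 2.80000) / (25.81000 − (-16.76000)) = 7.10000 − (110.98300)/(42.57000) = 4.49293

4.493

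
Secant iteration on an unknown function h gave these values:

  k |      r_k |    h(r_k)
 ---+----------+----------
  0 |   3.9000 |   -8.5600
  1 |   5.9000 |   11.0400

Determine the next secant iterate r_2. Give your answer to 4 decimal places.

4.7735

r_2 = 5.9000 − 11.0400·(5.9000 − 3.9000) / (11.0400 − (-8.5600))
   = 5.9000 − (22.080000)/(19.600000) = 4.773469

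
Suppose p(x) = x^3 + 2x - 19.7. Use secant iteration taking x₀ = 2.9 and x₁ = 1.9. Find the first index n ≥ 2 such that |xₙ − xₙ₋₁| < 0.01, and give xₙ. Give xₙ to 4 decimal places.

p(2.9) = 10.489000, p(1.9) = -9.041000
x₂ = 1.900000 − (-9.041000)·(-1.000000)/(-19.530000) = 2.362929;  |Δ| = 0.462929
p(2.362929) = -1.780888
x₃ = 2.362929 − (-1.780888)·(0.462929)/(7.260112) = 2.476484;  |Δ| = 0.113555
p(2.476484) = 0.441181
x₄ = 2.476484 − 0.441181·(0.113555)/(2.222070) = 2.453938;  |Δ| = 0.022546
p(2.453938) = -0.014965
x₅ = 2.453938 − (-0.014965)·(-0.022546)/(-0.456146) = 2.454678;  |Δ| = 0.000740
|x₅ − x₄| = 0.000740 < 0.01

n = 5, xₙ = 2.4547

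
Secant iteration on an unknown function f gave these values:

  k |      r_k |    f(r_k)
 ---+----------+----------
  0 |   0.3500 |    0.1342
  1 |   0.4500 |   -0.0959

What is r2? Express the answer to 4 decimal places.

0.4083

r2 = 0.4500 − (-0.0959)·(0.4500 − 0.3500) / (-0.0959 − 0.1342)
   = 0.4500 − (-0.009590)/(-0.230100) = 0.408322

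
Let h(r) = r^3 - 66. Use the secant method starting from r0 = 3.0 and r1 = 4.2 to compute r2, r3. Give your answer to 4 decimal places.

h(3.0) = -39.000000, h(4.2) = 8.088000
r2 = 4.200000 − 8.088000·(4.200000 − 3.000000) / (8.088000 − (-39.000000)) = 4.200000 − (9.705600)/(47.088000) = 3.993884
h(3.993884) = -2.293129
r3 = 3.993884 − (-2.293129)·(3.993884 − 4.200000) / (-2.293129 − 8.088000) = 3.993884 − (0.472651)/(-10.381129) = 4.039414

3.9939, 4.0394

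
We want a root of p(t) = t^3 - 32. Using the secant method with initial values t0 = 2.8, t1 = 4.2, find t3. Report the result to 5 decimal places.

3.14667

p(2.8) = -10.0480000, p(4.2) = 42.0880000
t2 = 4.2000000 − 42.0880000·(4.2000000 − 2.8000000) / (42.0880000 − (-10.0480000)) = 4.2000000 − (58.9232000)/(52.1360000) = 3.0698174
p(3.0698174) = -3.0707196
t3 = 3.0698174 − (-3.0707196)·(3.0698174 − 4.2000000) / (-3.0707196 − 42.0880000) = 3.0698174 − (3.4704739)/(-45.1587196) = 3.1466680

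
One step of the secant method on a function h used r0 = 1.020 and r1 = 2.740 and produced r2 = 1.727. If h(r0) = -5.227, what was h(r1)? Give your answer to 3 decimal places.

7.489

The secant line through (1.020, -5.227) and (2.740, h(r1)) crosses zero at r2 = 1.727.
So (1.020, -5.227), (2.740, h(r1)), (1.727, 0) are collinear:
h(r1) = -5.227 · (2.740 − 1.727) / (1.020 − 1.727) = -5.227 · (1.01300)/(-0.70700) = 7.48932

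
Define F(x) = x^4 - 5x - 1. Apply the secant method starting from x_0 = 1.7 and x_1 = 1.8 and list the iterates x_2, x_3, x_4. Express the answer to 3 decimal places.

1.770, 1.772, 1.772

F(1.7) = -1.14790, F(1.8) = 0.49760
x_2 = 1.80000 − 0.49760·(1.80000 − 1.70000) / (0.49760 − (-1.14790)) = 1.80000 − (0.04976)/(1.64550) = 1.76976
F(1.76976) = -0.03906
x_3 = 1.76976 − (-0.03906)·(1.76976 − 1.80000) / (-0.03906 − 0.49760) = 1.76976 − (0.00118)/(-0.53666) = 1.77196
F(1.77196) = -0.00117
x_4 = 1.77196 − (-0.00117)·(1.77196 − 1.76976) / (-0.00117 − (-0.03906)) = 1.77196 − (0.00000)/(0.03789) = 1.77203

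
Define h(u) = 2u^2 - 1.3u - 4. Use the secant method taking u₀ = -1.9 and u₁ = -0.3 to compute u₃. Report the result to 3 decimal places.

h(-1.9) = 5.69000, h(-0.3) = -3.43000
u₂ = -0.30000 − (-3.43000)·(-0.30000 − (-1.90000)) / (-3.43000 − 5.69000) = -0.30000 − (-5.48800)/(-9.12000) = -0.90175
h(-0.90175) = -1.20140
u₃ = -0.90175 − (-1.20140)·(-0.90175 − (-0.30000)) / (-1.20140 − (-3.43000)) = -0.90175 − (0.72295)/(2.22860) = -1.22615

-1.226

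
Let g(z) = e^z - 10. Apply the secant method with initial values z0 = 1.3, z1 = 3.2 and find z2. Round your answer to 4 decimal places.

g(1.3) = -6.330703, g(3.2) = 14.532530
z2 = 3.200000 − 14.532530·(3.200000 − 1.300000) / (14.532530 − (-6.330703)) = 3.200000 − (27.611807)/(20.863234) = 1.876533

1.8765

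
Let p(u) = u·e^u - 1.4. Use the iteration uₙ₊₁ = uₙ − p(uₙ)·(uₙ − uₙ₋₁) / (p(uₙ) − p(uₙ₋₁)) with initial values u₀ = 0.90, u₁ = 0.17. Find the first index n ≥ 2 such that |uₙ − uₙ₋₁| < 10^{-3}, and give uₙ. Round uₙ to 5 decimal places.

p(0.90) = 0.8136428, p(0.17) = -1.1984982
u₂ = 0.1700000 − (-1.1984982)·(-0.7300000)/(-2.0121410) = 0.6048123;  |Δ| = 0.4348123
p(0.6048123) = -0.2926440
u₃ = 0.6048123 − (-0.2926440)·(0.4348123)/(0.9058542) = 0.7452822;  |Δ| = 0.1404699
p(0.7452822) = 0.1703363
u₄ = 0.7452822 − 0.1703363·(0.1404699)/(0.4629802) = 0.6936015;  |Δ| = 0.0516806
p(0.6936015) = -0.0121665
u₅ = 0.6936015 − (-0.0121665)·(-0.0516806)/(-0.1825028) = 0.6970468;  |Δ| = 0.0034453
p(0.6970468) = -0.0004593
u₆ = 0.6970468 − (-0.0004593)·(0.0034453)/(0.0117072) = 0.6971820;  |Δ| = 0.0001352
|u₆ − u₅| = 0.0001352 < 10^{-3}

n = 6, uₙ = 0.69718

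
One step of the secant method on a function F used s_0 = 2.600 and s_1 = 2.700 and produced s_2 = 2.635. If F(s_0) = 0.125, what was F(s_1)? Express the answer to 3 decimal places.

-0.232

The secant line through (2.600, 0.125) and (2.700, F(s_1)) crosses zero at s_2 = 2.635.
So (2.600, 0.125), (2.700, F(s_1)), (2.635, 0) are collinear:
F(s_1) = 0.125 · (2.700 − 2.635) / (2.600 − 2.635) = 0.125 · (0.06500)/(-0.03500) = -0.23214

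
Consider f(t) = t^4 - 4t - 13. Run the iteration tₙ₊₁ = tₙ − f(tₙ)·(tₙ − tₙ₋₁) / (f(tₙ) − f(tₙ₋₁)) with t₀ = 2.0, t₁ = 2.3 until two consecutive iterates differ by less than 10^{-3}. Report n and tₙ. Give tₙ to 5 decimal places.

f(2.0) = -5.0000000, f(2.3) = 5.7841000
t₂ = 2.3000000 − 5.7841000·(0.3000000)/(10.7841000) = 2.1390937;  |Δ| = 0.1609063
f(2.1390937) = -0.6191455
t₃ = 2.1390937 − (-0.6191455)·(-0.1609063)/(-6.4032455) = 2.1546521;  |Δ| = 0.0155584
f(2.1546521) = -0.0655640
t₄ = 2.1546521 − (-0.0655640)·(0.0155584)/(0.5535815) = 2.1564948;  |Δ| = 0.0018427
f(2.1564948) = 0.0008894
t₅ = 2.1564948 − 0.0008894·(0.0018427)/(0.0664534) = 2.1564701;  |Δ| = 0.0000247
|t₅ − t₄| = 0.0000247 < 10^{-3}

n = 5, tₙ = 2.15647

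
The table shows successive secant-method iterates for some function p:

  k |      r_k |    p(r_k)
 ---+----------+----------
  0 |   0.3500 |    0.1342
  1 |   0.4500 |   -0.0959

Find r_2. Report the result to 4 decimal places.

0.4083

r_2 = 0.4500 − (-0.0959)·(0.4500 − 0.3500) / (-0.0959 − 0.1342)
   = 0.4500 − (-0.009590)/(-0.230100) = 0.408322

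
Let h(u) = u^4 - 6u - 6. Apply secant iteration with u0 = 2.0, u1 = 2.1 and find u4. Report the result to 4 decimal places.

2.0720

h(2.0) = -2.000000, h(2.1) = 0.848100
u2 = 2.100000 − 0.848100·(2.100000 − 2.000000) / (0.848100 − (-2.000000)) = 2.100000 − (0.084810)/(2.848100) = 2.070222
h(2.070222) = -0.053079
u3 = 2.070222 − (-0.053079)·(2.070222 − 2.100000) / (-0.053079 − 0.848100) = 2.070222 − (0.001581)/(-0.901179) = 2.071976
h(2.071976) = -0.001277
u4 = 2.071976 − (-0.001277)·(2.071976 − 2.070222) / (-0.001277 − (-0.053079)) = 2.071976 − (-0.000002)/(0.051802) = 2.072019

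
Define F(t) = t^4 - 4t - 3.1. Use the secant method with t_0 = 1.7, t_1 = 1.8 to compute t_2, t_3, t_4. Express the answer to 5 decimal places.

1.78868, 1.78966, 1.78967

F(1.7) = -1.5479000, F(1.8) = 0.1976000
t_2 = 1.8000000 − 0.1976000·(1.8000000 − 1.7000000) / (0.1976000 − (-1.5479000)) = 1.8000000 − (0.0197600)/(1.7455000) = 1.7886795
F(1.7886795) = -0.0187225
t_3 = 1.7886795 − (-0.0187225)·(1.7886795 − 1.8000000) / (-0.0187225 − 0.1976000) = 1.7886795 − (0.0002119)/(-0.2163225) = 1.7896592
F(1.7896592) = -0.0001954
t_4 = 1.7896592 − (-0.0001954)·(1.7896592 − 1.7886795) / (-0.0001954 − (-0.0187225)) = 1.7896592 − (-0.0000002)/(0.0185271) = 1.7896696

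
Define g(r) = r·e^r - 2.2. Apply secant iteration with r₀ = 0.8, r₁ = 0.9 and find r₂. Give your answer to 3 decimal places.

g(0.8) = -0.41957, g(0.9) = 0.01364
r₂ = 0.90000 − 0.01364·(0.90000 − 0.80000) / (0.01364 − (-0.41957)) = 0.90000 − (0.00136)/(0.43321) = 0.89685

0.897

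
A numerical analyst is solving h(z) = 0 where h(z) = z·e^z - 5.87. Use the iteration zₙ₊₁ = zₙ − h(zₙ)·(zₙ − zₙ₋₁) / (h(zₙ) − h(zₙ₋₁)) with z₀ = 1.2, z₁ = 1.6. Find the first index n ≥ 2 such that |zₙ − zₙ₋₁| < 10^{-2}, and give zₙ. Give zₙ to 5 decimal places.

n = 4, zₙ = 1.41960

h(1.2) = -1.8858597, h(1.6) = 2.0548519
z₂ = 1.6000000 − 2.0548519·(0.4000000)/(3.9407116) = 1.3914233;  |Δ| = 0.2085767
h(1.3914233) = -0.2756877
z₃ = 1.3914233 − (-0.2756877)·(-0.2085767)/(-2.3305396) = 1.4160965;  |Δ| = 0.0246733
h(1.4160965) = -0.0342622
z₄ = 1.4160965 − (-0.0342622)·(0.0246733)/(0.2414255) = 1.4195981;  |Δ| = 0.0035015
|z₄ − z₃| = 0.0035015 < 10^{-2}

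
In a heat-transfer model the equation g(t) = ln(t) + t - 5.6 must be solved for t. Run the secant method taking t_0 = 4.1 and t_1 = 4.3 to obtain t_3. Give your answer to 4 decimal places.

g(4.1) = -0.089013, g(4.3) = 0.158615
t_2 = 4.300000 − 0.158615·(4.300000 − 4.100000) / (0.158615 − (-0.089013)) = 4.300000 − (0.031723)/(0.247628) = 4.171893
g(4.171893) = 0.000262
t_3 = 4.171893 − 0.000262·(4.171893 − 4.300000) / (0.000262 − 0.158615) = 4.171893 − (-0.000034)/(-0.158353) = 4.171680

4.1717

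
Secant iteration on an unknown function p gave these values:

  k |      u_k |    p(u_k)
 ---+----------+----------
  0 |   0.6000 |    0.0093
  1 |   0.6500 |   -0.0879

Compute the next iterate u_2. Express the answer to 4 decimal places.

u_2 = 0.6500 − (-0.0879)·(0.6500 − 0.6000) / (-0.0879 − 0.0093)
   = 0.6500 − (-0.004395)/(-0.097200) = 0.604784

0.6048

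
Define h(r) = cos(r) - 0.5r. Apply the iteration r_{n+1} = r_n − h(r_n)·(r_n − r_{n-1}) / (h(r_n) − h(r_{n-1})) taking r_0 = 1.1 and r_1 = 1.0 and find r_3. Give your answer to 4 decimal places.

1.0299

h(1.1) = -0.096404, h(1.0) = 0.040302
r_2 = 1.000000 − 0.040302·(1.000000 − 1.100000) / (0.040302 − (-0.096404)) = 1.000000 − (-0.004030)/(0.136706) = 1.029481
h(1.029481) = 0.000523
r_3 = 1.029481 − 0.000523·(1.029481 − 1.000000) / (0.000523 − 0.040302) = 1.029481 − (0.000015)/(-0.039779) = 1.029869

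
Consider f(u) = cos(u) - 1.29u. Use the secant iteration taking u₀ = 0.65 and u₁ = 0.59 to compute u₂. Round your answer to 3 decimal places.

f(0.65) = -0.04242, f(0.59) = 0.06984
u₂ = 0.59000 − 0.06984·(0.59000 − 0.65000) / (0.06984 − (-0.04242)) = 0.59000 − (-0.00419)/(0.11226) = 0.62733

0.627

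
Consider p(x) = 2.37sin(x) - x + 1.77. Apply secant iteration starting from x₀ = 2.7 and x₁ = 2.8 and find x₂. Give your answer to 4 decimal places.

p(2.7) = 0.082890, p(2.8) = -0.236078
x₂ = 2.800000 − (-0.236078)·(2.800000 − 2.700000) / (-0.236078 − 0.082890) = 2.800000 − (-0.023608)/(-0.318968) = 2.725987

2.7260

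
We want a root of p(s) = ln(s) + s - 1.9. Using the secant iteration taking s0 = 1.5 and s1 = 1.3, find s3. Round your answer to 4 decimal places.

p(1.5) = 0.005465, p(1.3) = -0.337636
s2 = 1.300000 − (-0.337636)·(1.300000 − 1.500000) / (-0.337636 − 0.005465) = 1.300000 − (0.067527)/(-0.343101) = 1.496814
p(1.496814) = 0.000153
s3 = 1.496814 − 0.000153·(1.496814 − 1.300000) / (0.000153 − (-0.337636)) = 1.496814 − (0.000030)/(0.337789) = 1.496725

1.4967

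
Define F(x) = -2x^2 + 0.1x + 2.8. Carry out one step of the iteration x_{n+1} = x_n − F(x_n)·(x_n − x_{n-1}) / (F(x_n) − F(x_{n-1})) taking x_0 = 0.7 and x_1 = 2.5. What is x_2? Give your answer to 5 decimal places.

1.00000

F(0.7) = 1.8900000, F(2.5) = -9.4500000
x_2 = 2.5000000 − (-9.4500000)·(2.5000000 − 0.7000000) / (-9.4500000 − 1.8900000) = 2.5000000 − (-17.0100000)/(-11.3400000) = 1.0000000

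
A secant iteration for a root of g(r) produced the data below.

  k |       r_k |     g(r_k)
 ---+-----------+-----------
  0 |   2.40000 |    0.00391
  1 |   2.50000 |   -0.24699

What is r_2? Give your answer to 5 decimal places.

2.40156

r_2 = 2.50000 − (-0.24699)·(2.50000 − 2.40000) / (-0.24699 − 0.00391)
   = 2.50000 − (-0.0246990)/(-0.2509000) = 2.4015584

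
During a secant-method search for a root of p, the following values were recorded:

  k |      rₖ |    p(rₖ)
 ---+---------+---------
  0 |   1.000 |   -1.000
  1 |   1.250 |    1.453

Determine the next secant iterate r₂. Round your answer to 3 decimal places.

1.102

r₂ = 1.250 − 1.453·(1.250 − 1.000) / (1.453 − (-1.000))
   = 1.250 − (0.36325)/(2.45300) = 1.10192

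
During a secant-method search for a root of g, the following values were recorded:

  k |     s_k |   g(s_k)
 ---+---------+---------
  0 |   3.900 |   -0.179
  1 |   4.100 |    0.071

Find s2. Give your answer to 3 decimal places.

s2 = 4.100 − 0.071·(4.100 − 3.900) / (0.071 − (-0.179))
   = 4.100 − (0.01420)/(0.25000) = 4.04320

4.043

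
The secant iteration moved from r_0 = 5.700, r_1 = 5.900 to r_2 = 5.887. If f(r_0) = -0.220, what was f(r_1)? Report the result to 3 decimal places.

0.015

The secant line through (5.700, -0.220) and (5.900, f(r_1)) crosses zero at r_2 = 5.887.
So (5.700, -0.220), (5.900, f(r_1)), (5.887, 0) are collinear:
f(r_1) = -0.220 · (5.900 − 5.887) / (5.700 − 5.887) = -0.220 · (0.01300)/(-0.18700) = 0.01529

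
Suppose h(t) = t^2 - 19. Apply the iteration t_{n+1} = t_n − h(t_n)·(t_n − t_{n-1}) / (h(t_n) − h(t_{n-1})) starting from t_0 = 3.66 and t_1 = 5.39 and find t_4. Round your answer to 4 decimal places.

4.3590

h(3.66) = -5.604400, h(5.39) = 10.052100
t_2 = 5.390000 − 10.052100·(5.390000 − 3.660000) / (10.052100 − (-5.604400)) = 5.390000 − (17.390133)/(15.656500) = 4.279271
h(4.279271) = -0.687842
t_3 = 4.279271 − (-0.687842)·(4.279271 − 5.390000) / (-0.687842 − 10.052100) = 4.279271 − (0.764006)/(-10.739942) = 4.350408
h(4.350408) = -0.073953
t_4 = 4.350408 − (-0.073953)·(4.350408 − 4.279271) / (-0.073953 − (-0.687842)) = 4.350408 − (-0.005261)/(0.613889) = 4.358977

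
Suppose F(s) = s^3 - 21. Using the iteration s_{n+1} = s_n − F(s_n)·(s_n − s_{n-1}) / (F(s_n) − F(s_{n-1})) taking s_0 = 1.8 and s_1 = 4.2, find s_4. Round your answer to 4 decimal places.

2.7901

F(1.8) = -15.168000, F(4.2) = 53.088000
s_2 = 4.200000 − 53.088000·(4.200000 − 1.800000) / (53.088000 − (-15.168000)) = 4.200000 − (127.411200)/(68.256000) = 2.333333
F(2.333333) = -8.296296
s_3 = 2.333333 − (-8.296296)·(2.333333 − 4.200000) / (-8.296296 − 53.088000) = 2.333333 − (15.486420)/(-61.384296) = 2.585620
F(2.585620) = -3.714023
s_4 = 2.585620 − (-3.714023)·(2.585620 − 2.333333) / (-3.714023 − (-8.296296)) = 2.585620 − (-0.936997)/(4.582273) = 2.790103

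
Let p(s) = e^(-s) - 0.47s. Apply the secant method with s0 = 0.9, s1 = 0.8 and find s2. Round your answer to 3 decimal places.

p(0.9) = -0.01643, p(0.8) = 0.07333
s2 = 0.80000 − 0.07333·(0.80000 − 0.90000) / (0.07333 − (-0.01643)) = 0.80000 − (-0.00733)/(0.08976) = 0.88170

0.882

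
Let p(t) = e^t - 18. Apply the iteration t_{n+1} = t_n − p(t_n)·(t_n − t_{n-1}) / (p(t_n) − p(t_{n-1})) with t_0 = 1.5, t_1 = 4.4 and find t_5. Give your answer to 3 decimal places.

p(1.5) = -13.51831, p(4.4) = 63.45087
t_2 = 4.40000 − 63.45087·(4.40000 − 1.50000) / (63.45087 − (-13.51831)) = 4.40000 − (184.00752)/(76.96918) = 2.00934
p(2.00934) = -10.54164
t_3 = 2.00934 − (-10.54164)·(2.00934 − 4.40000) / (-10.54164 − 63.45087) = 2.00934 − (25.20154)/(-73.99251) = 2.34993
p(2.34993) = -7.51516
t_4 = 2.34993 − (-7.51516)·(2.34993 − 2.00934) / (-7.51516 − (-10.54164)) = 2.34993 − (-2.55963)/(3.02649) = 3.19567
p(3.19567) = 6.42662
t_5 = 3.19567 − 6.42662·(3.19567 − 2.34993) / (6.42662 − (-7.51516)) = 3.19567 − (5.43527)/(13.94177) = 2.80582

2.806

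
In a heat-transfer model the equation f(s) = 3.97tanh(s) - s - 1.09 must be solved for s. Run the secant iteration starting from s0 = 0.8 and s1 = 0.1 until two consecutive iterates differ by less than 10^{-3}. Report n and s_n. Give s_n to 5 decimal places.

f(0.8) = 0.7462260, f(0.1) = -0.7943181
s2 = 0.1000000 − (-0.7943181)·(-0.7000000)/(-1.5405440) = 0.4609262;  |Δ| = 0.3609262
f(0.4609262) = 0.1595037
s3 = 0.4609262 − 0.1595037·(0.3609262)/(0.9538218) = 0.4005700;  |Δ| = 0.0603562
f(0.4005700) = 0.0197631
s4 = 0.4005700 − 0.0197631·(-0.0603562)/(-0.1397406) = 0.3920340;  |Δ| = 0.0085360
f(0.3920340) = -0.0007779
s5 = 0.3920340 − (-0.0007779)·(-0.0085360)/(-0.0205410) = 0.3923572;  |Δ| = 0.0003233
|s5 − s4| = 0.0003233 < 10^{-3}

n = 5, s_n = 0.39236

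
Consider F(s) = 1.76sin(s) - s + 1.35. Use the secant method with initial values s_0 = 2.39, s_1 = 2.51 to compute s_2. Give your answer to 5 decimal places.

F(2.39) = 0.1617337, F(2.51) = -0.1208416
s_2 = 2.5100000 − (-0.1208416)·(2.5100000 − 2.3900000) / (-0.1208416 − 0.1617337) = 2.5100000 − (-0.0145010)/(-0.2825753) = 2.4586827

2.45868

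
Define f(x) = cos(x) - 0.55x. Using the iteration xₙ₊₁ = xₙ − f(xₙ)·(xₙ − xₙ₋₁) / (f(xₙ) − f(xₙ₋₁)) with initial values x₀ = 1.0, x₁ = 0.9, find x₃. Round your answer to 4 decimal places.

0.9930

f(1.0) = -0.009698, f(0.9) = 0.126610
x₂ = 0.900000 − 0.126610·(0.900000 − 1.000000) / (0.126610 − (-0.009698)) = 0.900000 − (-0.012661)/(0.136308) = 0.992885
f(0.992885) = 0.000188
x₃ = 0.992885 − 0.000188·(0.992885 − 0.900000) / (0.000188 − 0.126610) = 0.992885 − (0.000017)/(-0.126422) = 0.993024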